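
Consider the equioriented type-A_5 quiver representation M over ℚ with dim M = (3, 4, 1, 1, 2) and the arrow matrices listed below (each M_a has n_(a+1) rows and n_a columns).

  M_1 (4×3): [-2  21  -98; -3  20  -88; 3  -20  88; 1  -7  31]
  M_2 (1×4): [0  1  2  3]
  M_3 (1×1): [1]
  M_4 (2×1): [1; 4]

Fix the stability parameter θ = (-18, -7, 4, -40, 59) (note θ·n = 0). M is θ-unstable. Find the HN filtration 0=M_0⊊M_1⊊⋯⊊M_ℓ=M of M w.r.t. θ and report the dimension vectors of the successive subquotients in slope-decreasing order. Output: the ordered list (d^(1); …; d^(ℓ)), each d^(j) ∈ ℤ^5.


Interval decomposition of M: I[1,2]^2, I[1,5], I[2,2], I[5,5].
HN type (ℓ=4): μ^(1)=59; μ^(2)=-7; μ^(3)=-43/3; μ^(4)=-18

((0, 0, 0, 0, 2); (0, 3, 0, 0, 0); (0, 1, 1, 1, 0); (3, 0, 0, 0, 0))


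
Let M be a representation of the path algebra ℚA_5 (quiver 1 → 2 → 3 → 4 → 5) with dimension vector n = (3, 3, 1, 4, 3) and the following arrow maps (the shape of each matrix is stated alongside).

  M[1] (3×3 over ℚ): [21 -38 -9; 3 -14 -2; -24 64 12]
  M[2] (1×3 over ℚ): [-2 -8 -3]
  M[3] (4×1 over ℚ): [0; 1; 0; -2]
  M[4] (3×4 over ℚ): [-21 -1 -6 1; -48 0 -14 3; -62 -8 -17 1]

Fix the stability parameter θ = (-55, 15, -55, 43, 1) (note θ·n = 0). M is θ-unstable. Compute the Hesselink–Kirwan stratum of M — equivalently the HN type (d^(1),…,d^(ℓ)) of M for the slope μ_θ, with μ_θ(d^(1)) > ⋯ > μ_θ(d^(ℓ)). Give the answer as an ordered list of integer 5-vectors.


Via rank(M_{q-1}∘⋯∘M_p): M ≅ I[1,1], I[1,2], I[1,5], I[2,2], I[4,4], I[4,5]^2.
μ_θ-semistable layers: μ^(1)=43; μ^(2)=22; μ^(3)=15; μ^(4)=-20; μ^(5)=-55

((0, 0, 0, 1, 0); (0, 0, 0, 3, 3); (0, 2, 0, 0, 0); (0, 1, 1, 0, 0); (3, 0, 0, 0, 0))


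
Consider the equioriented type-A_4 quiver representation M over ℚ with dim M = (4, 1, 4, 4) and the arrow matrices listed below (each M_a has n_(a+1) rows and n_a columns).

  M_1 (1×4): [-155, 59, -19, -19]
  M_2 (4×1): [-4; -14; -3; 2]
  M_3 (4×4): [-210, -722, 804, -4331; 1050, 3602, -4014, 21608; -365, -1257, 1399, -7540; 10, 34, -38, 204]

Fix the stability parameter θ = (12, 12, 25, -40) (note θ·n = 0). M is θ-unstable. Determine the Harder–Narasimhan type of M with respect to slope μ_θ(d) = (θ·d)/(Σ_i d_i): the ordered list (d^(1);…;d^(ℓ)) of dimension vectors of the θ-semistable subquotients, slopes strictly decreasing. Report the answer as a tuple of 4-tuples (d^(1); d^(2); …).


Barcode: M ≅ I[1,1]^3, I[1,4], I[3,3]^2, I[3,4], I[4,4]^2. HN layers by μ_θ (5 steps, strictly decreasing):
  μ^(1)=25; μ^(2)=12; μ^(3)=9/4; μ^(4)=-15/2; μ^(5)=-40

((0, 0, 2, 0); (3, 0, 0, 0); (1, 1, 1, 1); (0, 0, 1, 1); (0, 0, 0, 2))


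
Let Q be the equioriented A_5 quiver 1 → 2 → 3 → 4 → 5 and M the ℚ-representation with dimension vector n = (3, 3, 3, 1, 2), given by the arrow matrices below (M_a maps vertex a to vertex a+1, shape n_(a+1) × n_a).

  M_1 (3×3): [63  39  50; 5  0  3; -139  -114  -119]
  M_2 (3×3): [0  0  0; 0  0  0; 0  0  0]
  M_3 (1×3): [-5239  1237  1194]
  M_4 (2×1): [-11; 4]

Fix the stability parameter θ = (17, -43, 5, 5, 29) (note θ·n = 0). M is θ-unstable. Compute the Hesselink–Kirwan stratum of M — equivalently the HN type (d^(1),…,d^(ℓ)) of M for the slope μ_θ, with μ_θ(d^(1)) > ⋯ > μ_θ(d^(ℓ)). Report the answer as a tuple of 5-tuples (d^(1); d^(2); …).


Via rank(M_{q-1}∘⋯∘M_p): M ≅ I[1,2]^3, I[3,3]^2, I[3,5], I[5,5].
μ_θ-semistable layers: μ^(1)=29; μ^(2)=5; μ^(3)=-13

((0, 0, 0, 0, 2); (0, 0, 3, 1, 0); (3, 3, 0, 0, 0))


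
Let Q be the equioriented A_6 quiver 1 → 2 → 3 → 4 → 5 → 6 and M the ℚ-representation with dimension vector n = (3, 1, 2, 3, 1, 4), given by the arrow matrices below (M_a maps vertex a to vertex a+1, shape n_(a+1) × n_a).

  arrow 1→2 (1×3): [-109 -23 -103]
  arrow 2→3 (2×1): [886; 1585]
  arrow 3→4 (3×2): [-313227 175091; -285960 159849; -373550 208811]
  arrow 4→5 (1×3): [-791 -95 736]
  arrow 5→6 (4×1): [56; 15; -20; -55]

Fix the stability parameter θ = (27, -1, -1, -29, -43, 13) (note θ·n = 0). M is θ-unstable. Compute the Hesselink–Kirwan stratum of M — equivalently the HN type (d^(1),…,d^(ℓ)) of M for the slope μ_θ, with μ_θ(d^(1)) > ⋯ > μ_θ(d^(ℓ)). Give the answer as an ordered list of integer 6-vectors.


Via rank(M_{q-1}∘⋯∘M_p): M ≅ I[1,1]^2, I[1,6], I[3,4], I[4,4], I[6,6]^3.
μ_θ-semistable layers: μ^(1)=27; μ^(2)=13; μ^(3)=-47/5; μ^(4)=-15; μ^(5)=-29

((2, 0, 0, 0, 0, 0); (0, 0, 0, 0, 0, 4); (1, 1, 1, 1, 1, 0); (0, 0, 1, 1, 0, 0); (0, 0, 0, 1, 0, 0))


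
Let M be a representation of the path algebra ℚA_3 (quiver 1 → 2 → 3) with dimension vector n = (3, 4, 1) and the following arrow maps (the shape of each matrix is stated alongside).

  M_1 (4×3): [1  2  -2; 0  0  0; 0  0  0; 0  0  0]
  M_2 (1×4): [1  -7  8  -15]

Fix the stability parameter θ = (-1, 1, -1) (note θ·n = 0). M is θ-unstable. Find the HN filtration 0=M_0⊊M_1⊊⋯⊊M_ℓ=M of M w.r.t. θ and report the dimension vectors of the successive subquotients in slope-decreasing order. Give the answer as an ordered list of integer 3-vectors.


Via rank(M_{q-1}∘⋯∘M_p): M ≅ I[1,1]^2, I[1,3], I[2,2]^3.
μ_θ-semistable layers: μ^(1)=1; μ^(2)=0; μ^(3)=-1

((0, 3, 0); (0, 1, 1); (3, 0, 0))


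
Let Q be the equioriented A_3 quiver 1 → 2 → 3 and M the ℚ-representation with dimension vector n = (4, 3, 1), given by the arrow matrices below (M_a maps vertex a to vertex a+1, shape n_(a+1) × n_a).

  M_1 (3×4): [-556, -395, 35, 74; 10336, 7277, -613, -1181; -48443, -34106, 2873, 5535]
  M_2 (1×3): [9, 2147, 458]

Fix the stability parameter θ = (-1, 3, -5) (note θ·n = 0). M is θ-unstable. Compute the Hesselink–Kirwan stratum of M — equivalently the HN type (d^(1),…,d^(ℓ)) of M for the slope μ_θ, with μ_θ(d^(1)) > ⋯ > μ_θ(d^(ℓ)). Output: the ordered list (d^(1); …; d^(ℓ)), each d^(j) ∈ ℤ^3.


Via rank(M_{q-1}∘⋯∘M_p): M ≅ I[1,1], I[1,2]^2, I[1,3].
μ_θ-semistable layers: μ^(1)=3; μ^(2)=-1

((0, 2, 0); (4, 1, 1))


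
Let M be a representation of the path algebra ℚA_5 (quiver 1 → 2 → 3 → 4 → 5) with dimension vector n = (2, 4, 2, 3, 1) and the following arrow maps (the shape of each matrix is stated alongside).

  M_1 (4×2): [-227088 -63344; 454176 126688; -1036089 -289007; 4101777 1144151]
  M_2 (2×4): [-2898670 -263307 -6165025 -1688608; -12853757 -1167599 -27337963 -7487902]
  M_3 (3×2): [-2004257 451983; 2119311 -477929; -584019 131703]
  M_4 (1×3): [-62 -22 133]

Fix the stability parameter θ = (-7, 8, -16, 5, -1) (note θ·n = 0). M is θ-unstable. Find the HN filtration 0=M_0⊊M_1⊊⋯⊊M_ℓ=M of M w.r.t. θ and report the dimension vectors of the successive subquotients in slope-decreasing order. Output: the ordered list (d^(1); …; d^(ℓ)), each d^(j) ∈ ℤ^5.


Barcode: M ≅ I[1,1], I[1,4], I[2,2]^2, I[2,5], I[4,4]. HN layers by μ_θ (5 steps, strictly decreasing):
  μ^(1)=8; μ^(2)=5; μ^(3)=2; μ^(4)=-4; μ^(5)=-7

((0, 2, 0, 0, 0); (0, 0, 0, 2, 0); (0, 0, 0, 1, 1); (0, 2, 2, 0, 0); (2, 0, 0, 0, 0))


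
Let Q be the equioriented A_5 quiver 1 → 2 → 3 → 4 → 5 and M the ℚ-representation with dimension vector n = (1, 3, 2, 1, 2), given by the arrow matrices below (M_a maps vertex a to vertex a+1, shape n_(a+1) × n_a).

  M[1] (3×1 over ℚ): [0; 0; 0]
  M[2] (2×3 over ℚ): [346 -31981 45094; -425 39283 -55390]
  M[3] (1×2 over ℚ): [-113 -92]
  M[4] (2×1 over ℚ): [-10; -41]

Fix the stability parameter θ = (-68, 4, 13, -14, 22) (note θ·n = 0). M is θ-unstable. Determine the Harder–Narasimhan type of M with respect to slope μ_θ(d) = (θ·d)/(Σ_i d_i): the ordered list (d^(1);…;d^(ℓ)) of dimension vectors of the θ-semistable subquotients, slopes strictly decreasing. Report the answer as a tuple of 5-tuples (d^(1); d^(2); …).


Interval decomposition of M: I[1,1], I[2,2], I[2,3], I[2,5], I[5,5].
HN type (ℓ=5): μ^(1)=22; μ^(2)=13; μ^(3)=4; μ^(4)=1; μ^(5)=-68

((0, 0, 0, 0, 2); (0, 0, 1, 0, 0); (0, 2, 0, 0, 0); (0, 1, 1, 1, 0); (1, 0, 0, 0, 0))


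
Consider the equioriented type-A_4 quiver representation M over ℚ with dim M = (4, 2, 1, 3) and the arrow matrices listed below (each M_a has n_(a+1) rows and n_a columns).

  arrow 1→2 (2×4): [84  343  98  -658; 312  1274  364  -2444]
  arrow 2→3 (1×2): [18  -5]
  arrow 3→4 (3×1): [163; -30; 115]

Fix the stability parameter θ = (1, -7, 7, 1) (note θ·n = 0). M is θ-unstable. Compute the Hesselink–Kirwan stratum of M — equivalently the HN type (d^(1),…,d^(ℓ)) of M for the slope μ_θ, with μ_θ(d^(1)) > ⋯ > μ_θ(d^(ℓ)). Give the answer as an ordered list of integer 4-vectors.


Barcode: M ≅ I[1,1]^3, I[1,4], I[2,2], I[4,4]^2. HN layers by μ_θ (4 steps, strictly decreasing):
  μ^(1)=4; μ^(2)=1; μ^(3)=-3; μ^(4)=-7

((0, 0, 1, 1); (3, 0, 0, 2); (1, 1, 0, 0); (0, 1, 0, 0))


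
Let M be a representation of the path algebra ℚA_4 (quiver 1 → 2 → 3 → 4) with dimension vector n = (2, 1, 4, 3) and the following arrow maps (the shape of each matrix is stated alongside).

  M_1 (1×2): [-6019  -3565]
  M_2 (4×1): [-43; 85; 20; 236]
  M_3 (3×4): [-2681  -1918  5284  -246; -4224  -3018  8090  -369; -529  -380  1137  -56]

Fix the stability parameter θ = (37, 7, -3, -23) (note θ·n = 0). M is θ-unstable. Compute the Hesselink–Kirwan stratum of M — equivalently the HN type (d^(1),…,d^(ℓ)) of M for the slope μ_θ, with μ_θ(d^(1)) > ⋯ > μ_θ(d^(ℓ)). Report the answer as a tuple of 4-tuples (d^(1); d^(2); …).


Via rank(M_{q-1}∘⋯∘M_p): M ≅ I[1,1], I[1,4], I[3,3], I[3,4]^2.
μ_θ-semistable layers: μ^(1)=37; μ^(2)=9/2; μ^(3)=-3; μ^(4)=-13

((1, 0, 0, 0); (1, 1, 1, 1); (0, 0, 1, 0); (0, 0, 2, 2))


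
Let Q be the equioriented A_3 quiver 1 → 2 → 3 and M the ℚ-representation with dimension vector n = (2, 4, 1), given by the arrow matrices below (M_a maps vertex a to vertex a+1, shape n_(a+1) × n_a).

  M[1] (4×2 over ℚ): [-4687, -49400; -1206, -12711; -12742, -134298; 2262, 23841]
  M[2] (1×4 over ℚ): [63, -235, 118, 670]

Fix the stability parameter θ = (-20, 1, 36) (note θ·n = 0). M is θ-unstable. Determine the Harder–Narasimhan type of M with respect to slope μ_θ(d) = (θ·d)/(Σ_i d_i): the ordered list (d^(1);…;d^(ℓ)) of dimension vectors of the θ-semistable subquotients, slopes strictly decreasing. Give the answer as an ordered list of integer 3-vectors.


Interval decomposition of M: I[1,2], I[1,3], I[2,2]^2.
HN type (ℓ=3): μ^(1)=36; μ^(2)=1; μ^(3)=-20

((0, 0, 1); (0, 4, 0); (2, 0, 0))


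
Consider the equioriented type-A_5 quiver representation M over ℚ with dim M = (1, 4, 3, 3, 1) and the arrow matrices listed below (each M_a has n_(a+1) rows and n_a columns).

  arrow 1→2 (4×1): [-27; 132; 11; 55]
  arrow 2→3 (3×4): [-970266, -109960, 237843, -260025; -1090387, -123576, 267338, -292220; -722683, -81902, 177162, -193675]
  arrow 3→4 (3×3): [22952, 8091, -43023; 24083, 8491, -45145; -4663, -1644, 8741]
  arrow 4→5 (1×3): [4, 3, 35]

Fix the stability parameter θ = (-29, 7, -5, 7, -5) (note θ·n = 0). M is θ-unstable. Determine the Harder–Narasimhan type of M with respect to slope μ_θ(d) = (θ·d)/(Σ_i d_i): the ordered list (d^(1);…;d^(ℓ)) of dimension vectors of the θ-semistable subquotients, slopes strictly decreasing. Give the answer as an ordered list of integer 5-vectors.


Barcode: M ≅ I[1,5], I[2,2], I[2,4]^2. HN layers by μ_θ (3 steps, strictly decreasing):
  μ^(1)=7; μ^(2)=1; μ^(3)=-29

((0, 1, 0, 2, 0); (0, 3, 3, 1, 1); (1, 0, 0, 0, 0))


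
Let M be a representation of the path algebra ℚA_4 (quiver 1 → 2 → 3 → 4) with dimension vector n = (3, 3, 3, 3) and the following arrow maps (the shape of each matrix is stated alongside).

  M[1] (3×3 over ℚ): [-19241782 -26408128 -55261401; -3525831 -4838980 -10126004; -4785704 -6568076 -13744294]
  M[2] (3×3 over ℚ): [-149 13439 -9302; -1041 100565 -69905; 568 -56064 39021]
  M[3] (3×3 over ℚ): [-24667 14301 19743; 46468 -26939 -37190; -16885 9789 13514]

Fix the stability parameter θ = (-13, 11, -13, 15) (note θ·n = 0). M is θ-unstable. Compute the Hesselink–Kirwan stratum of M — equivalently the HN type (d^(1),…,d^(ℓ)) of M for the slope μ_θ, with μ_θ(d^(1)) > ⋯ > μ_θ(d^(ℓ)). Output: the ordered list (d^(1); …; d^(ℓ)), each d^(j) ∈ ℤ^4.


Barcode: M ≅ I[1,4]^3. HN layers by μ_θ (3 steps, strictly decreasing):
  μ^(1)=15; μ^(2)=-1; μ^(3)=-13

((0, 0, 0, 3); (0, 3, 3, 0); (3, 0, 0, 0))


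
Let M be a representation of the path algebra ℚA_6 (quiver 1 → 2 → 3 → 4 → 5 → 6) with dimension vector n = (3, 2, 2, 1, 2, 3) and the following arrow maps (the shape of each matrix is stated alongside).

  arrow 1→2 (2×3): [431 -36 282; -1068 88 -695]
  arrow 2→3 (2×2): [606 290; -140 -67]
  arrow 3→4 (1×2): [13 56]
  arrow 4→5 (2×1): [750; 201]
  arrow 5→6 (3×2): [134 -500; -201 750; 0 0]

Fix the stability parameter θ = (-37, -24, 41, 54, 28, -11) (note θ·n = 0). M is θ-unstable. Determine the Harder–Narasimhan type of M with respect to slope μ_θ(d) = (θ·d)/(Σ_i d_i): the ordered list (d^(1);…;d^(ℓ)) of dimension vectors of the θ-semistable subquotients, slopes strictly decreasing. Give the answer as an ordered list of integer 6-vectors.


Via rank(M_{q-1}∘⋯∘M_p): M ≅ I[1,1], I[1,3], I[1,5], I[5,6], I[6,6]^2.
μ_θ-semistable layers: μ^(1)=41; μ^(2)=17/2; μ^(3)=-11; μ^(4)=-24; μ^(5)=-37

((0, 0, 2, 1, 1, 0); (0, 0, 0, 0, 1, 1); (0, 0, 0, 0, 0, 2); (0, 2, 0, 0, 0, 0); (3, 0, 0, 0, 0, 0))


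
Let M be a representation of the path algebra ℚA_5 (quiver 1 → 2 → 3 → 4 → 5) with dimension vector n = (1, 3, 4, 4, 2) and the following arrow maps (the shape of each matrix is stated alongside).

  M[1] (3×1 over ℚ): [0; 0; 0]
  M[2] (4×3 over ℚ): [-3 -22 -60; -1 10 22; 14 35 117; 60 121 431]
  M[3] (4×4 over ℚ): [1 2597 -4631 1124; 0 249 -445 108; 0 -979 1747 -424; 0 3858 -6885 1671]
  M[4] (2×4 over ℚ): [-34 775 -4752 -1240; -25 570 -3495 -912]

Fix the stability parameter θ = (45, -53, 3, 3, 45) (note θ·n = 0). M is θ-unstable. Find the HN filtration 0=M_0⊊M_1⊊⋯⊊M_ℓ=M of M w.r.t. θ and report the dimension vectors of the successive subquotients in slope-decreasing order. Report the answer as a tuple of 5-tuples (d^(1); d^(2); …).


Barcode: M ≅ I[1,1], I[2,3], I[2,5]^2, I[3,4], I[4,4]. HN layers by μ_θ (3 steps, strictly decreasing):
  μ^(1)=45; μ^(2)=3; μ^(3)=-53

((1, 0, 0, 0, 2); (0, 0, 4, 4, 0); (0, 3, 0, 0, 0))


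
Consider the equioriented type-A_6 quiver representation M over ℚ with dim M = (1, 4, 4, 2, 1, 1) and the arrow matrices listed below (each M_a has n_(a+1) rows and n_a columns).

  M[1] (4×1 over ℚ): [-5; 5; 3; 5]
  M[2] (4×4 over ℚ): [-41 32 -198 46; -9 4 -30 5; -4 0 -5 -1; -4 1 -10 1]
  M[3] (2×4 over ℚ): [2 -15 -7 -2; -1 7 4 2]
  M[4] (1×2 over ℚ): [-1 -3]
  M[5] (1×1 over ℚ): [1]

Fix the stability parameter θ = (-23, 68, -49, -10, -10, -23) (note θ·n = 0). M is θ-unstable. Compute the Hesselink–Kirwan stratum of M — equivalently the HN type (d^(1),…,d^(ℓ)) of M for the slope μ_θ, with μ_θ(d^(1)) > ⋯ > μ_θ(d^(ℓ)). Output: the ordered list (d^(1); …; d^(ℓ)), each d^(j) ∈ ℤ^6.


Via rank(M_{q-1}∘⋯∘M_p): M ≅ I[1,6], I[2,3]^2, I[2,4].
μ_θ-semistable layers: μ^(1)=19/2; μ^(2)=3; μ^(3)=-24/5; μ^(4)=-23

((0, 2, 2, 0, 0, 0); (0, 1, 1, 1, 0, 0); (0, 1, 1, 1, 1, 1); (1, 0, 0, 0, 0, 0))


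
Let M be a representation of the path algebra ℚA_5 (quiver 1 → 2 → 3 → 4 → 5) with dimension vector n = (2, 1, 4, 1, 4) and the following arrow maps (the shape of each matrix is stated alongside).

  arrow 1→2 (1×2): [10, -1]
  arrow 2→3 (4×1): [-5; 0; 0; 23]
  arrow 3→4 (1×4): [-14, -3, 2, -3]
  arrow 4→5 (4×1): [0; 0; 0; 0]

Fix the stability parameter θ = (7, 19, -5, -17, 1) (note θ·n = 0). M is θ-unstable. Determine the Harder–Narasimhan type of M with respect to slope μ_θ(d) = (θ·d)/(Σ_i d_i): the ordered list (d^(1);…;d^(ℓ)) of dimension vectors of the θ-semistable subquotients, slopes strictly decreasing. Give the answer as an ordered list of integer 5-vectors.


Via rank(M_{q-1}∘⋯∘M_p): M ≅ I[1,1], I[1,4], I[3,3]^3, I[5,5]^4.
μ_θ-semistable layers: μ^(1)=7; μ^(2)=1; μ^(3)=-5

((1, 0, 0, 0, 0); (1, 1, 1, 1, 4); (0, 0, 3, 0, 0))


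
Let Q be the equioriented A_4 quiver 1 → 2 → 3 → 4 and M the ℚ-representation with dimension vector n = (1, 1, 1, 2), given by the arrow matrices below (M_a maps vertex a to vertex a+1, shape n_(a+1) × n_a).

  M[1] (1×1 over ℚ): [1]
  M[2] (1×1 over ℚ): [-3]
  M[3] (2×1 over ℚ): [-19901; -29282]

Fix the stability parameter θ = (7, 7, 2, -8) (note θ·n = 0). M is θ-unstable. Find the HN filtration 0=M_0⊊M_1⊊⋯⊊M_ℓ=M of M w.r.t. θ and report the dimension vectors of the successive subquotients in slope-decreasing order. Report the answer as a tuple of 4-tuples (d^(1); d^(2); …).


Via rank(M_{q-1}∘⋯∘M_p): M ≅ I[1,4], I[4,4].
μ_θ-semistable layers: μ^(1)=2; μ^(2)=-8

((1, 1, 1, 1); (0, 0, 0, 1))


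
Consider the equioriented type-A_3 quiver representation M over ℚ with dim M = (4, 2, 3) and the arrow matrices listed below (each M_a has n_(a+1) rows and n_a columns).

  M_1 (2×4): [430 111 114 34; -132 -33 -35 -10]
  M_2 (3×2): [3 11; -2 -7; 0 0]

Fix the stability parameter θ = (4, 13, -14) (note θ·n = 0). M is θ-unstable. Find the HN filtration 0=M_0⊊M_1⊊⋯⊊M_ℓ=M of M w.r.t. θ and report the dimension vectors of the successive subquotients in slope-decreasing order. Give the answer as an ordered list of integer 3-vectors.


Barcode: M ≅ I[1,1]^2, I[1,3]^2, I[3,3]. HN layers by μ_θ (3 steps, strictly decreasing):
  μ^(1)=4; μ^(2)=1; μ^(3)=-14

((2, 0, 0); (2, 2, 2); (0, 0, 1))


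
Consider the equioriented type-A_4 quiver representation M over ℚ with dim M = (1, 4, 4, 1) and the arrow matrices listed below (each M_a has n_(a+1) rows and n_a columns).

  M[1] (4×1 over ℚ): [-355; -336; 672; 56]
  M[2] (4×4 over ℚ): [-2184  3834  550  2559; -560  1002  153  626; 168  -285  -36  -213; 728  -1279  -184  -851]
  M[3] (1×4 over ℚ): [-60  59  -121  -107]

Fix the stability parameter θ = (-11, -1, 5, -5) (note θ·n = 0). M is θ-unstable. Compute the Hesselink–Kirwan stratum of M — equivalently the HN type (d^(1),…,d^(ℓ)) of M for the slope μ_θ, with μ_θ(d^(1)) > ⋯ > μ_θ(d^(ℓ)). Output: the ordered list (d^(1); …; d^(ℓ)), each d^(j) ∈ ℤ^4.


Interval decomposition of M: I[1,2], I[2,3]^2, I[2,4], I[3,3].
HN type (ℓ=4): μ^(1)=5; μ^(2)=0; μ^(3)=-1; μ^(4)=-11

((0, 0, 3, 0); (0, 0, 1, 1); (0, 4, 0, 0); (1, 0, 0, 0))


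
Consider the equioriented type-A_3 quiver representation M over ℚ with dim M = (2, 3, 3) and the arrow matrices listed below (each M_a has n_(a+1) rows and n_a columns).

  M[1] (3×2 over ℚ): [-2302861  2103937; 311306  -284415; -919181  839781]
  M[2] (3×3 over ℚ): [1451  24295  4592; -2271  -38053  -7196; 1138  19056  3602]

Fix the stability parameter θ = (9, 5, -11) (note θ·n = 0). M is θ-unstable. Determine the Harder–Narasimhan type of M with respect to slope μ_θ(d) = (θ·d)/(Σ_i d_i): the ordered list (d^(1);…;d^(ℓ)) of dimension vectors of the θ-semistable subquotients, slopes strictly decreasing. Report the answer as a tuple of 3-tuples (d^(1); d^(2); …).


Barcode: M ≅ I[1,3]^2, I[2,3]. HN layers by μ_θ (2 steps, strictly decreasing):
  μ^(1)=1; μ^(2)=-3

((2, 2, 2); (0, 1, 1))


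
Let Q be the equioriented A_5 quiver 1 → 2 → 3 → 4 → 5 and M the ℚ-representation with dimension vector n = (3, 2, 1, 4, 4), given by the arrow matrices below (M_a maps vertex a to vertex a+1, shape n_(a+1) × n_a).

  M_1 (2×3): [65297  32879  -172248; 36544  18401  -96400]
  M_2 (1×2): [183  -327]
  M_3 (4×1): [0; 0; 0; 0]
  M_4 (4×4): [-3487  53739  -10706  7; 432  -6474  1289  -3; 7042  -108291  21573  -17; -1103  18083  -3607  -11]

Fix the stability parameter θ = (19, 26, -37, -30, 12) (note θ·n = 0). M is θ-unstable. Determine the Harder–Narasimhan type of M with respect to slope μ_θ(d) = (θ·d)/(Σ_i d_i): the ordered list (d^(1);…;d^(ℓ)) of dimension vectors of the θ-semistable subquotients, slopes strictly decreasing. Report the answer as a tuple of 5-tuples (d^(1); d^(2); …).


Interval decomposition of M: I[1,1], I[1,2], I[1,3], I[4,5]^4.
HN type (ℓ=5): μ^(1)=26; μ^(2)=19; μ^(3)=12; μ^(4)=8/3; μ^(5)=-30

((0, 1, 0, 0, 0); (2, 0, 0, 0, 0); (0, 0, 0, 0, 4); (1, 1, 1, 0, 0); (0, 0, 0, 4, 0))


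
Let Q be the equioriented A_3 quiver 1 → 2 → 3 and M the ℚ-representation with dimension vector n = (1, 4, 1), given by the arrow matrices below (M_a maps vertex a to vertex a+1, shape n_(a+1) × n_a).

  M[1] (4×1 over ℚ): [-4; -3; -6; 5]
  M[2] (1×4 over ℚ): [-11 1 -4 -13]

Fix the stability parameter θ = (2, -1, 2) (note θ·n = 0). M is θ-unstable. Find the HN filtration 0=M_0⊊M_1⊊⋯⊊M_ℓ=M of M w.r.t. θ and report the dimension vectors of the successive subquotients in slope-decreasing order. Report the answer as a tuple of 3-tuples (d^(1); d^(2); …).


Barcode: M ≅ I[1,2], I[2,2]^2, I[2,3]. HN layers by μ_θ (3 steps, strictly decreasing):
  μ^(1)=2; μ^(2)=1/2; μ^(3)=-1

((0, 0, 1); (1, 1, 0); (0, 3, 0))


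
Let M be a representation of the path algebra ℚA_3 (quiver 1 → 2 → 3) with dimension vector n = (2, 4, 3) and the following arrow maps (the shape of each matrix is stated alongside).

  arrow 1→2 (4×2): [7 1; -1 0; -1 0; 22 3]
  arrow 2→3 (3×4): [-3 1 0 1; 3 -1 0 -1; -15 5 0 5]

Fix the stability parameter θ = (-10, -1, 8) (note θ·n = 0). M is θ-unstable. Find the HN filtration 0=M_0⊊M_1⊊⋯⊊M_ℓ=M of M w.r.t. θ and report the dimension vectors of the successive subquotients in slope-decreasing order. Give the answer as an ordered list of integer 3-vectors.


Barcode: M ≅ I[1,2]^2, I[2,2], I[2,3], I[3,3]^2. HN layers by μ_θ (3 steps, strictly decreasing):
  μ^(1)=8; μ^(2)=-1; μ^(3)=-10

((0, 0, 3); (0, 4, 0); (2, 0, 0))


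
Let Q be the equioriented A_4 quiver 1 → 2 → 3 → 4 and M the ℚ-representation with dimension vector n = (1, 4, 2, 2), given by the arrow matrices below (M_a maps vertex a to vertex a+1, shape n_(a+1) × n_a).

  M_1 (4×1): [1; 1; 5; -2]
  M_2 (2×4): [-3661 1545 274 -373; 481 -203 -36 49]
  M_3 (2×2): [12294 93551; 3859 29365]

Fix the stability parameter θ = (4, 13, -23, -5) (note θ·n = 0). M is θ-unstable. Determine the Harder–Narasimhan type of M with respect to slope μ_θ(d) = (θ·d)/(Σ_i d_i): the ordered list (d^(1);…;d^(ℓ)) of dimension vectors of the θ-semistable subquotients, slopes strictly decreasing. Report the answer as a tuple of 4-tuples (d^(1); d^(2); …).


Barcode: M ≅ I[1,2], I[2,2], I[2,4]^2. HN layers by μ_θ (3 steps, strictly decreasing):
  μ^(1)=13; μ^(2)=4; μ^(3)=-5

((0, 2, 0, 0); (1, 0, 0, 0); (0, 2, 2, 2))


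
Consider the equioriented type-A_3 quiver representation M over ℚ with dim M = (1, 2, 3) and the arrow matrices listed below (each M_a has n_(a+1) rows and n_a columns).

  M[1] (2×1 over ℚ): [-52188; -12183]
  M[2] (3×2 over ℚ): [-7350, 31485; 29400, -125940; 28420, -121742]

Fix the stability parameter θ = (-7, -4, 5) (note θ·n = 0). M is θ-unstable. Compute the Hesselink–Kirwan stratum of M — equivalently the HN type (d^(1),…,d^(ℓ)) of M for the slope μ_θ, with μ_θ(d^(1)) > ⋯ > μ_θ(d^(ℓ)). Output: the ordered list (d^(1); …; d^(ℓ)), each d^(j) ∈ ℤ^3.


Via rank(M_{q-1}∘⋯∘M_p): M ≅ I[1,3], I[2,2], I[3,3]^2.
μ_θ-semistable layers: μ^(1)=5; μ^(2)=-4; μ^(3)=-7

((0, 0, 3); (0, 2, 0); (1, 0, 0))


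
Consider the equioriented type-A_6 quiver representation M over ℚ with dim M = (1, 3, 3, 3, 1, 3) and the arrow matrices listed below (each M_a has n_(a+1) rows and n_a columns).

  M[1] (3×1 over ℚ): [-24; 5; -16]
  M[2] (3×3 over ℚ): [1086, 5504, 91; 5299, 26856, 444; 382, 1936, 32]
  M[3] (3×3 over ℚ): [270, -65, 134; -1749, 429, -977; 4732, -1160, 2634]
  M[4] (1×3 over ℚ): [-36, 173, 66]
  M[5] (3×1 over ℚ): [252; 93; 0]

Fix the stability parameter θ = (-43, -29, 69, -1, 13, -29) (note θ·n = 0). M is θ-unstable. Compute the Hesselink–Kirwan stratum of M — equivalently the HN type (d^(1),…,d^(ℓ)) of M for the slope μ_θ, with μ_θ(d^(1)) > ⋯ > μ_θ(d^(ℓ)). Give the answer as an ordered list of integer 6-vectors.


Interval decomposition of M: I[1,2], I[2,4], I[2,6], I[3,4], I[6,6]^2.
HN type (ℓ=4): μ^(1)=34; μ^(2)=13; μ^(3)=-29; μ^(4)=-43

((0, 0, 2, 2, 0, 0); (0, 0, 1, 1, 1, 1); (0, 3, 0, 0, 0, 2); (1, 0, 0, 0, 0, 0))


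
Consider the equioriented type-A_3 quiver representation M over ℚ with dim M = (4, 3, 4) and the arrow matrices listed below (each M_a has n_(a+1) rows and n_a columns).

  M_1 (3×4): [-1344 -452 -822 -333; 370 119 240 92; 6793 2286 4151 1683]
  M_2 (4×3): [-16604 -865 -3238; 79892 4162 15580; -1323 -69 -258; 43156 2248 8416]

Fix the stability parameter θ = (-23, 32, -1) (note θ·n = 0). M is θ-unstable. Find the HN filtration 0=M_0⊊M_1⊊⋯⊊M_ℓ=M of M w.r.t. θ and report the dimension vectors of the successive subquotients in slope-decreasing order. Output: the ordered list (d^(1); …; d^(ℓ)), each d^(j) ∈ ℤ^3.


Barcode: M ≅ I[1,1], I[1,2], I[1,3]^2, I[3,3]^2. HN layers by μ_θ (4 steps, strictly decreasing):
  μ^(1)=32; μ^(2)=31/2; μ^(3)=-1; μ^(4)=-23

((0, 1, 0); (0, 2, 2); (0, 0, 2); (4, 0, 0))


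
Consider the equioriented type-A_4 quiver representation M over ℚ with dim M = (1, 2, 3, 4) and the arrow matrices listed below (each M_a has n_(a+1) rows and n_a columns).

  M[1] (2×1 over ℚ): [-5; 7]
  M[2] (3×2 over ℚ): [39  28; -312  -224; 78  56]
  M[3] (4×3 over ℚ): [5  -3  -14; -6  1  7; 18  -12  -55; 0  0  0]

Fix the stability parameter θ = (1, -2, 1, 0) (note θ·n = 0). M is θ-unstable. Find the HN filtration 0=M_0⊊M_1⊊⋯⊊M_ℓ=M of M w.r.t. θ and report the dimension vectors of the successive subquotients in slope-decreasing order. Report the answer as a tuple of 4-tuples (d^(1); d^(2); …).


Via rank(M_{q-1}∘⋯∘M_p): M ≅ I[1,4], I[2,2], I[3,4]^2, I[4,4].
μ_θ-semistable layers: μ^(1)=1/2; μ^(2)=0; μ^(3)=-1/2; μ^(4)=-2

((0, 0, 3, 3); (0, 0, 0, 1); (1, 1, 0, 0); (0, 1, 0, 0))


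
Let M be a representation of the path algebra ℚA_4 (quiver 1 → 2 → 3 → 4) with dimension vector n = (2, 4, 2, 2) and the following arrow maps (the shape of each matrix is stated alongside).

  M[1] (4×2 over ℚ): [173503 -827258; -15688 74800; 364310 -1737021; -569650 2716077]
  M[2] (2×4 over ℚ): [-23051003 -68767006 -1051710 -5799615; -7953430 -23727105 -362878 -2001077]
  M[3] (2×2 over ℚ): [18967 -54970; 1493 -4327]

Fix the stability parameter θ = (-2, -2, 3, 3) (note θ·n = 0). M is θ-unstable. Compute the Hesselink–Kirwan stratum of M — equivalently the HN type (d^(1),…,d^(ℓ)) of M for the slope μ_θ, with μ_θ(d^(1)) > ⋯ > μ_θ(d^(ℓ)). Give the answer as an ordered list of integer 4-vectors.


Barcode: M ≅ I[1,4]^2, I[2,2]^2. HN layers by μ_θ (2 steps, strictly decreasing):
  μ^(1)=3; μ^(2)=-2

((0, 0, 2, 2); (2, 4, 0, 0))


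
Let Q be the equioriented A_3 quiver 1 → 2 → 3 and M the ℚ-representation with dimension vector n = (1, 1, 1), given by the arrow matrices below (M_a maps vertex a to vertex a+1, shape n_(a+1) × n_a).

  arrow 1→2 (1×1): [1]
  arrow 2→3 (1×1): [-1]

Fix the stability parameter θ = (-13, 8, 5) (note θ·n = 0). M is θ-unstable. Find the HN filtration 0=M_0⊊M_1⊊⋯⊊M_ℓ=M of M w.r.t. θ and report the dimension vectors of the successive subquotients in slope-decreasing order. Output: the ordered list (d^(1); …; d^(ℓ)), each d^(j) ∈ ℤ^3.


Interval decomposition of M: I[1,3].
HN type (ℓ=2): μ^(1)=13/2; μ^(2)=-13

((0, 1, 1); (1, 0, 0))


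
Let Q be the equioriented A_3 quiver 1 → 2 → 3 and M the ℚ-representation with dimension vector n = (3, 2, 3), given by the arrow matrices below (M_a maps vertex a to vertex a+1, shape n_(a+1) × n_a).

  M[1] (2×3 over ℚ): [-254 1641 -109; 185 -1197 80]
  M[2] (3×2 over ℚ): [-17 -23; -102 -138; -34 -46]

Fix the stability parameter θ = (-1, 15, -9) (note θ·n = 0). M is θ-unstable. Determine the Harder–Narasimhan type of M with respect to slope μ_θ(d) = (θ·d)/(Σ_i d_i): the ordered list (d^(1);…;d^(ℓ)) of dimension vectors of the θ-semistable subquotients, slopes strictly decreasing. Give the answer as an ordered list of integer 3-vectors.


Barcode: M ≅ I[1,1], I[1,2], I[1,3], I[3,3]^2. HN layers by μ_θ (4 steps, strictly decreasing):
  μ^(1)=15; μ^(2)=3; μ^(3)=-1; μ^(4)=-9

((0, 1, 0); (0, 1, 1); (3, 0, 0); (0, 0, 2))


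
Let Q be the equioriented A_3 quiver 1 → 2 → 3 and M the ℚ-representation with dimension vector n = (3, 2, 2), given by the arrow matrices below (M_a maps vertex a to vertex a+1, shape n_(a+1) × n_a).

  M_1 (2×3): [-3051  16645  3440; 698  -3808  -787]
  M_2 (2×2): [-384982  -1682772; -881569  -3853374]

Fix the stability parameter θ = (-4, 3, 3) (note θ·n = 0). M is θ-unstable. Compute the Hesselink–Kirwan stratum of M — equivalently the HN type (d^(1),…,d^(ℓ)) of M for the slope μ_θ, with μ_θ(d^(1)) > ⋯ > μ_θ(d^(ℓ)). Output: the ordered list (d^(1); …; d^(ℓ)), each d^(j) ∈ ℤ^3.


Via rank(M_{q-1}∘⋯∘M_p): M ≅ I[1,1], I[1,2], I[1,3], I[3,3].
μ_θ-semistable layers: μ^(1)=3; μ^(2)=-4

((0, 2, 2); (3, 0, 0))


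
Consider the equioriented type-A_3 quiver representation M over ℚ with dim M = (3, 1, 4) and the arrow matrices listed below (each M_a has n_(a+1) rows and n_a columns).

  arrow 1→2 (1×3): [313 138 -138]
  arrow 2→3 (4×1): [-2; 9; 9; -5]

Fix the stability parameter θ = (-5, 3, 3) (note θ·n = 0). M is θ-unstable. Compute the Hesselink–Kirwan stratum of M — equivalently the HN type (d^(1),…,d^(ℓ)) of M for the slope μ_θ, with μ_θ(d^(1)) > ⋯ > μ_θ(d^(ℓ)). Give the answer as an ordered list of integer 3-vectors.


Via rank(M_{q-1}∘⋯∘M_p): M ≅ I[1,1]^2, I[1,3], I[3,3]^3.
μ_θ-semistable layers: μ^(1)=3; μ^(2)=-5

((0, 1, 4); (3, 0, 0))


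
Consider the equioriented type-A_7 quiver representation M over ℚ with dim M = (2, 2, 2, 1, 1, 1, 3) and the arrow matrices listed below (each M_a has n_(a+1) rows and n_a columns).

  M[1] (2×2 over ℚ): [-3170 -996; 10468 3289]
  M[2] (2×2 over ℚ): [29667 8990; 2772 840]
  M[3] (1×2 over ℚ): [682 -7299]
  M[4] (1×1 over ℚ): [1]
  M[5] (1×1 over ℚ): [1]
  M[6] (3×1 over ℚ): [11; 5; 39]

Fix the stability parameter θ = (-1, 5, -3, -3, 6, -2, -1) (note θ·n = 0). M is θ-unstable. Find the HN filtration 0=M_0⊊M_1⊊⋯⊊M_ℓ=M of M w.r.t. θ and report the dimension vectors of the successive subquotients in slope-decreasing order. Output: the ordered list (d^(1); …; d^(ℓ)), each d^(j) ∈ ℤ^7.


Barcode: M ≅ I[1,2], I[1,7], I[3,3], I[7,7]^2. HN layers by μ_θ (5 steps, strictly decreasing):
  μ^(1)=5; μ^(2)=1; μ^(3)=-1/3; μ^(4)=-1; μ^(5)=-3

((0, 1, 0, 0, 0, 0, 0); (0, 0, 0, 0, 1, 1, 1); (0, 1, 1, 1, 0, 0, 0); (2, 0, 0, 0, 0, 0, 2); (0, 0, 1, 0, 0, 0, 0))


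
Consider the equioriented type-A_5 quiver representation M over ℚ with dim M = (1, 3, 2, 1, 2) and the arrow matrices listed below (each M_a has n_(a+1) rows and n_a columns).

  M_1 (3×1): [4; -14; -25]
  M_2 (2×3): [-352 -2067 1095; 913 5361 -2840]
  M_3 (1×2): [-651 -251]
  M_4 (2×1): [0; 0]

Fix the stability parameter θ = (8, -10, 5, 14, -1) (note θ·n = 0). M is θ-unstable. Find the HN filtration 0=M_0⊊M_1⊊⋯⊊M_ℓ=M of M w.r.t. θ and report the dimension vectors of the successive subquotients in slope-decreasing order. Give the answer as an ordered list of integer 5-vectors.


Via rank(M_{q-1}∘⋯∘M_p): M ≅ I[1,4], I[2,2], I[2,3], I[5,5]^2.
μ_θ-semistable layers: μ^(1)=14; μ^(2)=5; μ^(3)=-1; μ^(4)=-10

((0, 0, 0, 1, 0); (0, 0, 2, 0, 0); (1, 1, 0, 0, 2); (0, 2, 0, 0, 0))


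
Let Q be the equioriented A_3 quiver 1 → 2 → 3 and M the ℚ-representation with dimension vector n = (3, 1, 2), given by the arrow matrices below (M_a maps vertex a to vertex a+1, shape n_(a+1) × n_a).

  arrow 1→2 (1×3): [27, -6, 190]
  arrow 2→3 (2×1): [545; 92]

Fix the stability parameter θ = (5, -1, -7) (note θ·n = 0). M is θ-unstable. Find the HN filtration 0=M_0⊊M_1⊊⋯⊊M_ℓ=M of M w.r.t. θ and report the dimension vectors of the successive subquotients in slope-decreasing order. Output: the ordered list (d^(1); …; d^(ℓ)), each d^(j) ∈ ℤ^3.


Barcode: M ≅ I[1,1]^2, I[1,3], I[3,3]. HN layers by μ_θ (3 steps, strictly decreasing):
  μ^(1)=5; μ^(2)=-1; μ^(3)=-7

((2, 0, 0); (1, 1, 1); (0, 0, 1))


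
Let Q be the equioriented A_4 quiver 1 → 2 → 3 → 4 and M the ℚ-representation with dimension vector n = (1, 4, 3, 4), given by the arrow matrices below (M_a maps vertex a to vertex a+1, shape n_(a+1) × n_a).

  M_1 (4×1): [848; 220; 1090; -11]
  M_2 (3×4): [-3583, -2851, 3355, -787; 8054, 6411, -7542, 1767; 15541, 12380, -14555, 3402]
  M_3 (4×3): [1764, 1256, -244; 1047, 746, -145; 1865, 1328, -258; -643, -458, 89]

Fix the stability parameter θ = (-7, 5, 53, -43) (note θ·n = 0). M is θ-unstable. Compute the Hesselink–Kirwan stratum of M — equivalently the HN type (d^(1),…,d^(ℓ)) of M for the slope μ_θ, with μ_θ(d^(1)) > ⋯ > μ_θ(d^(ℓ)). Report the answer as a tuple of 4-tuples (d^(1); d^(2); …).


Via rank(M_{q-1}∘⋯∘M_p): M ≅ I[1,4], I[2,2], I[2,3], I[2,4], I[4,4]^2.
μ_θ-semistable layers: μ^(1)=53; μ^(2)=5; μ^(3)=-7; μ^(4)=-43

((0, 0, 1, 0); (0, 4, 2, 2); (1, 0, 0, 0); (0, 0, 0, 2))


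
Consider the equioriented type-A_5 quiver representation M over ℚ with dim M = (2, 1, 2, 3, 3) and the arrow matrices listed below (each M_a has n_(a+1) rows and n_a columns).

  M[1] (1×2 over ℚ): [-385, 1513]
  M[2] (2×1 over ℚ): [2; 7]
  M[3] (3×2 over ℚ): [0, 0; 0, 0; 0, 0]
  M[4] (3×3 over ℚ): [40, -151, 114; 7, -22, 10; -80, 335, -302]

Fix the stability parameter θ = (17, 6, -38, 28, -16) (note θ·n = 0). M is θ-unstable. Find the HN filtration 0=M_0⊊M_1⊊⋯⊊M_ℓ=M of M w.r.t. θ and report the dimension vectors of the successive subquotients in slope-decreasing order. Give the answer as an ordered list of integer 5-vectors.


Via rank(M_{q-1}∘⋯∘M_p): M ≅ I[1,1], I[1,3], I[3,3], I[4,5]^3.
μ_θ-semistable layers: μ^(1)=17; μ^(2)=6; μ^(3)=-5; μ^(4)=-38

((1, 0, 0, 0, 0); (0, 0, 0, 3, 3); (1, 1, 1, 0, 0); (0, 0, 1, 0, 0))


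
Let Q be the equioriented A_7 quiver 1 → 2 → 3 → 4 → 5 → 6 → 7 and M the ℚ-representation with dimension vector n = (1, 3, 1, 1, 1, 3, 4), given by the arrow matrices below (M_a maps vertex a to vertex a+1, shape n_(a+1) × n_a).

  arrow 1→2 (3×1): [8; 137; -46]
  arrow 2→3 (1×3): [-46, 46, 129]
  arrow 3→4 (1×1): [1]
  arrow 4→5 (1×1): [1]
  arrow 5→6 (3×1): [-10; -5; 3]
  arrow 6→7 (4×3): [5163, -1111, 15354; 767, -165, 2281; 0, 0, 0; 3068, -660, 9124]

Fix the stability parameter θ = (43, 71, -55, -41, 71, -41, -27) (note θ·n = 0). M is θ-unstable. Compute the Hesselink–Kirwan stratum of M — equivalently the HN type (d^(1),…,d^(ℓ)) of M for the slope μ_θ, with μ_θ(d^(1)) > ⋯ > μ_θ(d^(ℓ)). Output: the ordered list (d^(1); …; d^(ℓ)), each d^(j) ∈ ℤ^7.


Barcode: M ≅ I[1,2], I[2,2], I[2,7], I[6,6], I[6,7], I[7,7]^2. HN layers by μ_θ (6 steps, strictly decreasing):
  μ^(1)=71; μ^(2)=43; μ^(3)=1; μ^(4)=-25/3; μ^(5)=-27; μ^(6)=-41

((0, 2, 0, 0, 0, 0, 0); (1, 0, 0, 0, 0, 0, 0); (0, 0, 0, 0, 1, 1, 1); (0, 1, 1, 1, 0, 0, 0); (0, 0, 0, 0, 0, 0, 3); (0, 0, 0, 0, 0, 2, 0))


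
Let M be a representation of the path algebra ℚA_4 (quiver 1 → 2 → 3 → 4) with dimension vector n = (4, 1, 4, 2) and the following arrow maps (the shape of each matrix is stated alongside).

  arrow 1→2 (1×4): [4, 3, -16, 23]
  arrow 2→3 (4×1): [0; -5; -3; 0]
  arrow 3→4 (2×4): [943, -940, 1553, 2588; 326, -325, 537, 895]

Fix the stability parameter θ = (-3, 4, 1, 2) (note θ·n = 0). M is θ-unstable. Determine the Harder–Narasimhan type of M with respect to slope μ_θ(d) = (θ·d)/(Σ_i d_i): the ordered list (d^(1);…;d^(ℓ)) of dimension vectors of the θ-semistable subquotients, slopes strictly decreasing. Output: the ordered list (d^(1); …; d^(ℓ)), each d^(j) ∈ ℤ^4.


Interval decomposition of M: I[1,1]^3, I[1,4], I[3,3]^2, I[3,4].
HN type (ℓ=4): μ^(1)=7/3; μ^(2)=2; μ^(3)=1; μ^(4)=-3

((0, 1, 1, 1); (0, 0, 0, 1); (0, 0, 3, 0); (4, 0, 0, 0))


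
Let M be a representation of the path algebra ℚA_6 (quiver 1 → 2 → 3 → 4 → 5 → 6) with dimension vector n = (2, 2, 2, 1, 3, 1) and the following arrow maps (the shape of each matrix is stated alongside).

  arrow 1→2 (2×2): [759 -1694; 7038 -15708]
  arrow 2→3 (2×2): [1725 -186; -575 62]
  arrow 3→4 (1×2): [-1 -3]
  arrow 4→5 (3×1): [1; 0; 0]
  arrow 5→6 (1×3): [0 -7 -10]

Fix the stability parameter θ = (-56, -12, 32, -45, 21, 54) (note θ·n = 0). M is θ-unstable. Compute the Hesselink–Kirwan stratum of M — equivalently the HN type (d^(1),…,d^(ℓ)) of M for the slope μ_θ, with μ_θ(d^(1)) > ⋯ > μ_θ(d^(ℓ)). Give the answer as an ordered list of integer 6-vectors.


Via rank(M_{q-1}∘⋯∘M_p): M ≅ I[1,1], I[1,3], I[2,2], I[3,5], I[5,5], I[5,6].
μ_θ-semistable layers: μ^(1)=54; μ^(2)=32; μ^(3)=21; μ^(4)=-13/2; μ^(5)=-12; μ^(6)=-56

((0, 0, 0, 0, 0, 1); (0, 0, 1, 0, 0, 0); (0, 0, 0, 0, 3, 0); (0, 0, 1, 1, 0, 0); (0, 2, 0, 0, 0, 0); (2, 0, 0, 0, 0, 0))


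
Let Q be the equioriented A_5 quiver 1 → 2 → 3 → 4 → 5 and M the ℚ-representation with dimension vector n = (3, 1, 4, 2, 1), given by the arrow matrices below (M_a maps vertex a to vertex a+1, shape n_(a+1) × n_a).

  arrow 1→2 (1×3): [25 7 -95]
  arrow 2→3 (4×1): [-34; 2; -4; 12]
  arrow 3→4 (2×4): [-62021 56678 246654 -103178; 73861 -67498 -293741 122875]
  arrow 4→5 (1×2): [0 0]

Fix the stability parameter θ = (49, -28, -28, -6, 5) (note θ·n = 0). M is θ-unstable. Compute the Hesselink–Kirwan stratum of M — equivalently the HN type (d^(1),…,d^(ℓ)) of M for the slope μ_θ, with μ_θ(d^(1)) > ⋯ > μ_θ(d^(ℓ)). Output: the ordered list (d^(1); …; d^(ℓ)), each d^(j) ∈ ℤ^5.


Interval decomposition of M: I[1,1]^2, I[1,4], I[3,3]^2, I[3,4], I[5,5].
HN type (ℓ=5): μ^(1)=49; μ^(2)=5; μ^(3)=-13/4; μ^(4)=-6; μ^(5)=-28

((2, 0, 0, 0, 0); (0, 0, 0, 0, 1); (1, 1, 1, 1, 0); (0, 0, 0, 1, 0); (0, 0, 3, 0, 0))


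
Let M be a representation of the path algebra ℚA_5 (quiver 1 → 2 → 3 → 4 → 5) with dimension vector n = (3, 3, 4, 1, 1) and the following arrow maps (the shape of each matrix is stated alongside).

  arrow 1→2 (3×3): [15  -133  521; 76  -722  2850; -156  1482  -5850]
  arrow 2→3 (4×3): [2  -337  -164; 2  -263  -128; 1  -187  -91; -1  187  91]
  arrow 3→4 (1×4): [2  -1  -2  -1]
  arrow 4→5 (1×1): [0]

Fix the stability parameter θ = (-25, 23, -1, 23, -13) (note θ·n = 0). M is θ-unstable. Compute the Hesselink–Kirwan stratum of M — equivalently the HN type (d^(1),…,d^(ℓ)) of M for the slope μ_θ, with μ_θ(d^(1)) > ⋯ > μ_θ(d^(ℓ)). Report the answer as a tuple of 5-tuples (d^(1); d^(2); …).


Via rank(M_{q-1}∘⋯∘M_p): M ≅ I[1,1], I[1,3], I[1,4], I[2,2], I[3,3]^2, I[5,5].
μ_θ-semistable layers: μ^(1)=23; μ^(2)=11; μ^(3)=-1; μ^(4)=-13; μ^(5)=-25

((0, 1, 0, 1, 0); (0, 2, 2, 0, 0); (0, 0, 2, 0, 0); (0, 0, 0, 0, 1); (3, 0, 0, 0, 0))


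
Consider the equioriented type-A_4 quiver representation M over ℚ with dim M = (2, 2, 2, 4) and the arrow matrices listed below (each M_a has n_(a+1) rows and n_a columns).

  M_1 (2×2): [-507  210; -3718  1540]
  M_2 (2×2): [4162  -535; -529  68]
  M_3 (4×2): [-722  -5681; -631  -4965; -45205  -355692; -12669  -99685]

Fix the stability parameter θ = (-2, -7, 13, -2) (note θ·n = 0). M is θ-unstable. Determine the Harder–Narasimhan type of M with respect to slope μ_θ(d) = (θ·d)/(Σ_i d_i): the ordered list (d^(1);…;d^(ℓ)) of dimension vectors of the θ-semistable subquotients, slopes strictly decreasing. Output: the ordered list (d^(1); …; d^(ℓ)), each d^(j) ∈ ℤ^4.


Interval decomposition of M: I[1,1], I[1,4], I[2,4], I[4,4]^2.
HN type (ℓ=4): μ^(1)=11/2; μ^(2)=-2; μ^(3)=-9/2; μ^(4)=-7

((0, 0, 2, 2); (1, 0, 0, 2); (1, 1, 0, 0); (0, 1, 0, 0))
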